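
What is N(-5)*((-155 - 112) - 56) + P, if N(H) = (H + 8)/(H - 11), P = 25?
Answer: 1369/16 ≈ 85.563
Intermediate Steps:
N(H) = (8 + H)/(-11 + H)
N(-5)*((-155 - 112) - 56) + P = ((8 - 5)/(-11 - 5))*((-155 - 112) - 56) + 25 = (3/(-16))*(-267 - 56) + 25 = -1/16*3*(-323) + 25 = -3/16*(-323) + 25 = 969/16 + 25 = 1369/16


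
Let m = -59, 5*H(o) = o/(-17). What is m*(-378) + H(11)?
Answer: 1895659/85 ≈ 22302.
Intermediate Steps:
H(o) = -o/85 (H(o) = (o/(-17))/5 = (o*(-1/17))/5 = (-o/17)/5 = -o/85)
m*(-378) + H(11) = -59*(-378) - 1/85*11 = 22302 - 11/85 = 1895659/85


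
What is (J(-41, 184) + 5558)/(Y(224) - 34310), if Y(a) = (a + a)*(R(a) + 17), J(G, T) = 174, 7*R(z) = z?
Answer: -2866/6179 ≈ -0.46383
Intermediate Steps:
R(z) = z/7
Y(a) = 2*a*(17 + a/7) (Y(a) = (a + a)*(a/7 + 17) = (2*a)*(17 + a/7) = 2*a*(17 + a/7))
(J(-41, 184) + 5558)/(Y(224) - 34310) = (174 + 5558)/((2/7)*224*(119 + 224) - 34310) = 5732/((2/7)*224*343 - 34310) = 5732/(21952 - 34310) = 5732/(-12358) = 5732*(-1/12358) = -2866/6179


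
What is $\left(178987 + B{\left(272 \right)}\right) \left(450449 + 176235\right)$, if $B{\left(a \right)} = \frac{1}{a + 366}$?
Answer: $\frac{35781684538794}{319} \approx 1.1217 \cdot 10^{11}$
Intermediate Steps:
$B{\left(a \right)} = \frac{1}{366 + a}$
$\left(178987 + B{\left(272 \right)}\right) \left(450449 + 176235\right) = \left(178987 + \frac{1}{366 + 272}\right) \left(450449 + 176235\right) = \left(178987 + \frac{1}{638}\right) 626684 = \frac{114193707}{638} \cdot 626684 = \frac{35781684538794}{319}$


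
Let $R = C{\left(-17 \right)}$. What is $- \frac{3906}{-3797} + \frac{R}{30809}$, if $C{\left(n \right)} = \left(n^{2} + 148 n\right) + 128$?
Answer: $\frac{112370051}{116981773} \approx 0.96058$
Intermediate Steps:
$C{\left(n \right)} = 128 + n^{2} + 148 n$
$R = -2099$ ($R = 128 + \left(-17\right)^{2} + 148 \left(-17\right) = 128 + 289 - 2516 = -2099$)
$- \frac{3906}{-3797} + \frac{R}{30809} = - \frac{3906}{-3797} - \frac{2099}{30809} = \left(-3906\right) \left(- \frac{1}{3797}\right) - \frac{2099}{30809} = \frac{3906}{3797} - \frac{2099}{30809} = \frac{112370051}{116981773}$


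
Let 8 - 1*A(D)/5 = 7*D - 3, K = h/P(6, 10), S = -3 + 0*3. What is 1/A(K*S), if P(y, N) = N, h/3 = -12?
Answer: -1/323 ≈ -0.0030960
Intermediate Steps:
h = -36 (h = 3*(-12) = -36)
S = -3 (S = -3 + 0 = -3)
K = -18/5 (K = -36/10 = -36*⅒ = -18/5 ≈ -3.6000)
A(D) = 55 - 35*D (A(D) = 40 - 5*(7*D - 3) = 40 - 5*(-3 + 7*D) = 40 + (15 - 35*D) = 55 - 35*D)
1/A(K*S) = 1/(55 - (-126)*(-3)) = 1/(55 - 35*54/5) = 1/(55 - 378) = 1/(-323) = -1/323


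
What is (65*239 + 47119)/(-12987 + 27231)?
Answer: 31327/7122 ≈ 4.3986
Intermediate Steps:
(65*239 + 47119)/(-12987 + 27231) = (15535 + 47119)/14244 = 62654*(1/14244) = 31327/7122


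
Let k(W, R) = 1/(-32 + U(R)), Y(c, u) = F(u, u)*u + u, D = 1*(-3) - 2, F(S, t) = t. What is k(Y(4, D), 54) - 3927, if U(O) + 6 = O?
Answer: -62831/16 ≈ -3926.9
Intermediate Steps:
D = -5 (D = -3 - 2 = -5)
U(O) = -6 + O
Y(c, u) = u + u**2 (Y(c, u) = u*u + u = u**2 + u = u + u**2)
k(W, R) = 1/(-38 + R) (k(W, R) = 1/(-32 + (-6 + R)) = 1/(-38 + R))
k(Y(4, D), 54) - 3927 = 1/(-38 + 54) - 3927 = 1/16 - 3927 = -62831/16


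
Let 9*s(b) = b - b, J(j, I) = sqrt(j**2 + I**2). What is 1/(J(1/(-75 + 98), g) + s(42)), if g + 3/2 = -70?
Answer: 46*sqrt(432701)/2163505 ≈ 0.013986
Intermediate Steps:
g = -143/2 (g = -3/2 - 70 = -143/2 ≈ -71.500)
J(j, I) = sqrt(I**2 + j**2)
s(b) = 0 (s(b) = (b - b)/9 = (1/9)*0 = 0)
1/(J(1/(-75 + 98), g) + s(42)) = 1/(sqrt((-143/2)**2 + (1/(-75 + 98))**2) + 0) = 1/(sqrt(20449/4 + (1/23)**2) + 0) = 1/(sqrt(20449/4 + 1/529) + 0) = 1/(sqrt(10817525/2116) + 0) = 1/(5*sqrt(432701)/46 + 0) = 1/(5*sqrt(432701)/46) = 46*sqrt(432701)/2163505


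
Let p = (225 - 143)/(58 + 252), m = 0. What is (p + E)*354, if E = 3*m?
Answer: 14514/155 ≈ 93.639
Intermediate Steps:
p = 41/155 (p = 82/310 = 82*(1/310) = 41/155 ≈ 0.26452)
E = 0 (E = 3*0 = 0)
(p + E)*354 = (41/155 + 0)*354 = (41/155)*354 = 14514/155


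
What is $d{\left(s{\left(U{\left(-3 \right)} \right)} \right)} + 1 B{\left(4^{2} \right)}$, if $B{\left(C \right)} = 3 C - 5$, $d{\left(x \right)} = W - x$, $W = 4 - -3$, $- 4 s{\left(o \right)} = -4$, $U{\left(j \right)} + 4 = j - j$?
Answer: $49$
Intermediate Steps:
$U{\left(j \right)} = -4$ ($U{\left(j \right)} = -4 + \left(j - j\right) = -4 + 0 = -4$)
$s{\left(o \right)} = 1$ ($s{\left(o \right)} = \left(- \frac{1}{4}\right) \left(-4\right) = 1$)
$W = 7$ ($W = 4 + 3 = 7$)
$d{\left(x \right)} = 7 - x$
$B{\left(C \right)} = -5 + 3 C$
$d{\left(s{\left(U{\left(-3 \right)} \right)} \right)} + 1 B{\left(4^{2} \right)} = \left(7 - 1\right) + 1 \left(-5 + 3 \cdot 4^{2}\right) = \left(7 - 1\right) + 1 \left(-5 + 3 \cdot 16\right) = 6 + 1 \left(-5 + 48\right) = 6 + 1 \cdot 43 = 6 + 43 = 49$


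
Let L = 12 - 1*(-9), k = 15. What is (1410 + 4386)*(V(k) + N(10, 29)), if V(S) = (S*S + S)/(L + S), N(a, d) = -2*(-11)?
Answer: 166152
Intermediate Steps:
N(a, d) = 22
L = 21 (L = 12 + 9 = 21)
V(S) = (S + S**2)/(21 + S) (V(S) = (S*S + S)/(21 + S) = (S**2 + S)/(21 + S) = (S + S**2)/(21 + S))
(1410 + 4386)*(V(k) + N(10, 29)) = (1410 + 4386)*(15*(1 + 15)/(21 + 15) + 22) = 5796*(15*16/36 + 22) = 5796*(15*(1/36)*16 + 22) = 5796*(20/3 + 22) = 5796*(86/3) = 166152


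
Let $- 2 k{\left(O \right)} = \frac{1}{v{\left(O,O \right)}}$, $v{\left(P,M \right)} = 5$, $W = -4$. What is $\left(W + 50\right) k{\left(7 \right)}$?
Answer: $- \frac{23}{5} \approx -4.6$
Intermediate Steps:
$k{\left(O \right)} = - \frac{1}{10}$ ($k{\left(O \right)} = - \frac{1}{2 \cdot 5} = \left(- \frac{1}{2}\right) \frac{1}{5} = - \frac{1}{10}$)
$\left(W + 50\right) k{\left(7 \right)} = \left(-4 + 50\right) \left(- \frac{1}{10}\right) = 46 \left(- \frac{1}{10}\right) = - \frac{23}{5}$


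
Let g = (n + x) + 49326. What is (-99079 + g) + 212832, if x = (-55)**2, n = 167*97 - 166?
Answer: 182137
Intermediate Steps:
n = 16033 (n = 16199 - 166 = 16033)
x = 3025
g = 68384 (g = (16033 + 3025) + 49326 = 19058 + 49326 = 68384)
(-99079 + g) + 212832 = (-99079 + 68384) + 212832 = -30695 + 212832 = 182137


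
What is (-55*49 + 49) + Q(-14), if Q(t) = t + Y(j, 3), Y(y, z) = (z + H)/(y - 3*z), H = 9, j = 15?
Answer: -2658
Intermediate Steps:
Y(y, z) = (9 + z)/(y - 3*z) (Y(y, z) = (z + 9)/(y - 3*z) = (9 + z)/(y - 3*z))
Q(t) = 2 + t (Q(t) = t + (9 + 3)/(15 - 3*3) = t + 12/(15 - 9) = t + 12/6 = t + (⅙)*12 = t + 2 = 2 + t)
(-55*49 + 49) + Q(-14) = (-55*49 + 49) + (2 - 14) = (-2695 + 49) - 12 = -2646 - 12 = -2658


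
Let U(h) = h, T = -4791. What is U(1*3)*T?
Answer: -14373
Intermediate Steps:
U(1*3)*T = (1*3)*(-4791) = 3*(-4791) = -14373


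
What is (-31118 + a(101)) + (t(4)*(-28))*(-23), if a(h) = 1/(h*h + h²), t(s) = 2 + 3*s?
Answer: -450925003/20402 ≈ -22102.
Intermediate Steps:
a(h) = 1/(2*h²) (a(h) = 1/(h² + h²) = 1/(2*h²))
(-31118 + a(101)) + (t(4)*(-28))*(-23) = (-31118 + (½)/101²) + ((2 + 3*4)*(-28))*(-23) = (-31118 + (½)*(1/10201)) + ((2 + 12)*(-28))*(-23) = (-31118 + 1/20402) + (14*(-28))*(-23) = -634869435/20402 - 392*(-23) = -634869435/20402 + 9016 = -450925003/20402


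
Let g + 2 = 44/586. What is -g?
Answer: 564/293 ≈ 1.9249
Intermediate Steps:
g = -564/293 (g = -2 + 44/586 = -2 + 44*(1/586) = -2 + 22/293 = -564/293 ≈ -1.9249)
-g = -1*(-564/293) = 564/293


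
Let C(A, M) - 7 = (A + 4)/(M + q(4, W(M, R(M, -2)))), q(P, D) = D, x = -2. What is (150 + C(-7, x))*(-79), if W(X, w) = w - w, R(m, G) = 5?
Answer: -25043/2 ≈ -12522.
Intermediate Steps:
W(X, w) = 0
C(A, M) = 7 + (4 + A)/M (C(A, M) = 7 + (A + 4)/(M + 0) = 7 + (4 + A)/M)
(150 + C(-7, x))*(-79) = (150 + (4 - 7 + 7*(-2))/(-2))*(-79) = (150 - (4 - 7 - 14)/2)*(-79) = (150 - ½*(-17))*(-79) = (150 + 17/2)*(-79) = (317/2)*(-79) = -25043/2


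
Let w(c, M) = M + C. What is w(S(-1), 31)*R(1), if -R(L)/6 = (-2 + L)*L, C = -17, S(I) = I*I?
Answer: 84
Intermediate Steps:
S(I) = I²
w(c, M) = -17 + M (w(c, M) = M - 17 = -17 + M)
R(L) = -6*L*(-2 + L) (R(L) = -6*(-2 + L)*L = -6*L*(-2 + L))
w(S(-1), 31)*R(1) = (-17 + 31)*(6*1*(2 - 1*1)) = 14*(6*1*(2 - 1)) = 14*(6*1*1) = 14*6 = 84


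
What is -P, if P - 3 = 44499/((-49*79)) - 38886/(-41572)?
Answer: 86900649/11494658 ≈ 7.5601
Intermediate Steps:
P = -86900649/11494658 (P = 3 + (44499/((-49*79)) - 38886/(-41572)) = 3 + (44499/(-3871) - 38886*(-1/41572)) = 3 + (44499*(-1/3871) + 19443/20786) = 3 + (-6357/553 + 19443/20786) = 3 - 121384623/11494658 = -86900649/11494658 ≈ -7.5601)
-P = -1*(-86900649/11494658) = 86900649/11494658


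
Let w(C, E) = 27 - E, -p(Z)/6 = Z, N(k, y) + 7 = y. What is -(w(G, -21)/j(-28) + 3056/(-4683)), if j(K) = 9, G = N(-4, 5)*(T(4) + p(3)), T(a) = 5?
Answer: -21920/4683 ≈ -4.6808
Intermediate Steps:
N(k, y) = -7 + y
p(Z) = -6*Z
G = 26 (G = (-7 + 5)*(5 - 6*3) = -2*(5 - 18) = -2*(-13) = 26)
-(w(G, -21)/j(-28) + 3056/(-4683)) = -((27 - 1*(-21))/9 + 3056/(-4683)) = -((27 + 21)*(⅑) + 3056*(-1/4683)) = -(48*(⅑) - 3056/4683) = -(16/3 - 3056/4683) = -1*21920/4683 = -21920/4683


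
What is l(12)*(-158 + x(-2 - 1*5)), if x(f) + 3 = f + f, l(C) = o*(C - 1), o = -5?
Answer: 9625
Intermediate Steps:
l(C) = 5 - 5*C (l(C) = -5*(C - 1) = -5*(-1 + C) = 5 - 5*C)
x(f) = -3 + 2*f (x(f) = -3 + (f + f) = -3 + 2*f)
l(12)*(-158 + x(-2 - 1*5)) = (5 - 5*12)*(-158 + (-3 + 2*(-2 - 1*5))) = (5 - 60)*(-158 + (-3 + 2*(-2 - 5))) = -55*(-158 + (-3 + 2*(-7))) = -55*(-158 + (-3 - 14)) = -55*(-158 - 17) = -55*(-175) = 9625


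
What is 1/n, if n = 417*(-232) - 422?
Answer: -1/97166 ≈ -1.0292e-5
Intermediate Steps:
n = -97166 (n = -96744 - 422 = -97166)
1/n = 1/(-97166) = -1/97166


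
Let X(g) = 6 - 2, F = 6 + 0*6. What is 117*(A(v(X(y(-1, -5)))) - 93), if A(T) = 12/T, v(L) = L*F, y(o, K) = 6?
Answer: -21645/2 ≈ -10823.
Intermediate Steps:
F = 6 (F = 6 + 0 = 6)
X(g) = 4
v(L) = 6*L (v(L) = L*6 = 6*L)
117*(A(v(X(y(-1, -5)))) - 93) = 117*(12/((6*4)) - 93) = 117*(12/24 - 93) = 117*(12*(1/24) - 93) = 117*(½ - 93) = 117*(-185/2) = -21645/2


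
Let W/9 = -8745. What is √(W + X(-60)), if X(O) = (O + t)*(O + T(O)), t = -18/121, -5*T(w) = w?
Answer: 3*I*√1019329/11 ≈ 275.35*I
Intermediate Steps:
W = -78705 (W = 9*(-8745) = -78705)
T(w) = -w/5
t = -18/121 (t = -18*1/121 = -18/121 ≈ -0.14876)
X(O) = 4*O*(-18/121 + O)/5 (X(O) = (O - 18/121)*(O - O/5) = (-18/121 + O)*(4*O/5) = 4*O*(-18/121 + O)/5)
√(W + X(-60)) = √(-78705 + (4/605)*(-60)*(-18 + 121*(-60))) = √(-78705 + (4/605)*(-60)*(-18 - 7260)) = √(-78705 + (4/605)*(-60)*(-7278)) = √(-78705 + 349344/121) = √(-9173961/121) = 3*I*√1019329/11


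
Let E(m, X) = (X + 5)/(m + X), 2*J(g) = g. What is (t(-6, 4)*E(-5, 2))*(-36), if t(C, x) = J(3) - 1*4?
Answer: -210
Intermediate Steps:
J(g) = g/2
E(m, X) = (5 + X)/(X + m)
t(C, x) = -5/2 (t(C, x) = (½)*3 - 1*4 = 3/2 - 4 = -5/2)
(t(-6, 4)*E(-5, 2))*(-36) = -5*(5 + 2)/(2*(2 - 5))*(-36) = -5*7/(2*(-3))*(-36) = -(-5)*7/6*(-36) = -5/2*(-7/3)*(-36) = (35/6)*(-36) = -210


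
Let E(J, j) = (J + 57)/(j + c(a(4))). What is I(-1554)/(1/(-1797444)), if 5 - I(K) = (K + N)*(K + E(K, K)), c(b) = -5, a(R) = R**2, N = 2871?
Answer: -5731534322162352/1559 ≈ -3.6764e+12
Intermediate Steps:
E(J, j) = (57 + J)/(-5 + j) (E(J, j) = (J + 57)/(j - 5) = (57 + J)/(-5 + j))
I(K) = 5 - (2871 + K)*(K + (57 + K)/(-5 + K)) (I(K) = 5 - (K + 2871)*(K + (57 + K)/(-5 + K)) = 5 - (2871 + K)*(K + (57 + K)/(-5 + K)))
I(-1554)/(1/(-1797444)) = ((-163672 - 1*(-1554)**3 - 2867*(-1554)**2 + 11432*(-1554))/(-5 - 1554))/(1/(-1797444)) = ((-163672 - 1*(-3752779464) - 2867*2414916 - 17765328)/(-1559))/(-1/1797444) = -(-163672 + 3752779464 - 6923564172 - 17765328)/1559*(-1797444) = -1/1559*(-3188713708)*(-1797444) = (3188713708/1559)*(-1797444) = -5731534322162352/1559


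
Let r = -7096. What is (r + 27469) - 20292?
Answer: 81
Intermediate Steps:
(r + 27469) - 20292 = (-7096 + 27469) - 20292 = 20373 - 20292 = 81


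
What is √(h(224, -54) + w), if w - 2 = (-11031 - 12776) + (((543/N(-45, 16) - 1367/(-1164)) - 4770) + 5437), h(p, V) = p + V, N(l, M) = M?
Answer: I*√31071678357/1164 ≈ 151.44*I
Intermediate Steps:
h(p, V) = V + p
w = -107567047/4656 (w = 2 + ((-11031 - 12776) + (((543/16 - 1367/(-1164)) - 4770) + 5437)) = 2 + (-23807 + (((543*(1/16) - 1367*(-1/1164)) - 4770) + 5437)) = 2 + (-23807 + (((543/16 + 1367/1164) - 4770) + 5437)) = 2 + (-23807 + ((163481/4656 - 4770) + 5437)) = 2 + (-23807 + (-22045639/4656 + 5437)) = 2 + (-23807 + 3269033/4656) = 2 - 107576359/4656 = -107567047/4656 ≈ -23103.)
√(h(224, -54) + w) = √((-54 + 224) - 107567047/4656) = √(170 - 107567047/4656) = √(-106775527/4656) = I*√31071678357/1164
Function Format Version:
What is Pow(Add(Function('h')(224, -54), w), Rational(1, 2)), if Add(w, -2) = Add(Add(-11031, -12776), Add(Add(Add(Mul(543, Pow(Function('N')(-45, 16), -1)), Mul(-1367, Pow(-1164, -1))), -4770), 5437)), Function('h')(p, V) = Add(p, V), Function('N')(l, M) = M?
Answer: Mul(Rational(1, 1164), I, Pow(31071678357, Rational(1, 2))) ≈ Mul(151.44, I)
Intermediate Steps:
Function('h')(p, V) = Add(V, p)
w = Rational(-107567047, 4656) (w = Add(2, Add(Add(-11031, -12776), Add(Add(Add(Mul(543, Pow(16, -1)), Mul(-1367, Pow(-1164, -1))), -4770), 5437))) = Add(2, Add(-23807, Add(Add(Add(Mul(543, Rational(1, 16)), Mul(-1367, Rational(-1, 1164))), -4770), 5437))) = Add(2, Add(-23807, Add(Add(Add(Rational(543, 16), Rational(1367, 1164)), -4770), 5437))) = Add(2, Add(-23807, Add(Add(Rational(163481, 4656), -4770), 5437))) = Add(2, Add(-23807, Add(Rational(-22045639, 4656), 5437))) = Add(2, Add(-23807, Rational(3269033, 4656))) = Add(2, Rational(-107576359, 4656)) = Rational(-107567047, 4656) ≈ -23103.)
Pow(Add(Function('h')(224, -54), w), Rational(1, 2)) = Pow(Add(Add(-54, 224), Rational(-107567047, 4656)), Rational(1, 2)) = Pow(Add(170, Rational(-107567047, 4656)), Rational(1, 2)) = Pow(Rational(-106775527, 4656), Rational(1, 2)) = Mul(Rational(1, 1164), I, Pow(31071678357, Rational(1, 2)))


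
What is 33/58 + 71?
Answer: 4151/58 ≈ 71.569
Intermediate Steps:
33/58 + 71 = 4151/58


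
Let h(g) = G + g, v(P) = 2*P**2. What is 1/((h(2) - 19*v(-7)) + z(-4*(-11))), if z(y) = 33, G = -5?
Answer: -1/1832 ≈ -0.00054585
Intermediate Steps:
h(g) = -5 + g
1/((h(2) - 19*v(-7)) + z(-4*(-11))) = 1/(((-5 + 2) - 38*(-7)**2) + 33) = 1/((-3 - 38*49) + 33) = 1/((-3 - 19*98) + 33) = 1/((-3 - 1862) + 33) = 1/(-1865 + 33) = 1/(-1832) = -1/1832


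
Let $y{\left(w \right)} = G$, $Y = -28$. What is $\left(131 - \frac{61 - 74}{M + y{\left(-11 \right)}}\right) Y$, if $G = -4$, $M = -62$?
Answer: $- \frac{120862}{33} \approx -3662.5$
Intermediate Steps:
$y{\left(w \right)} = -4$
$\left(131 - \frac{61 - 74}{M + y{\left(-11 \right)}}\right) Y = \left(131 - \frac{61 - 74}{-62 - 4}\right) \left(-28\right) = \left(131 - - \frac{13}{-66}\right) \left(-28\right) = \left(131 - \left(-13\right) \left(- \frac{1}{66}\right)\right) \left(-28\right) = \left(131 - \frac{13}{66}\right) \left(-28\right) = \frac{8633}{66} \left(-28\right) = - \frac{120862}{33}$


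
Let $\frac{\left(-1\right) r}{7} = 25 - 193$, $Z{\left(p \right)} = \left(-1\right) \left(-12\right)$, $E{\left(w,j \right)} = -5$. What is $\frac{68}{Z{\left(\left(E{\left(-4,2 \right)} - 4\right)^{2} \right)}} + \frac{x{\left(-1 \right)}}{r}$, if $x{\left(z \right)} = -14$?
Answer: $\frac{475}{84} \approx 5.6548$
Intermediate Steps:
$Z{\left(p \right)} = 12$
$r = 1176$ ($r = - 7 \left(25 - 193\right) = \left(-7\right) \left(-168\right) = 1176$)
$\frac{68}{Z{\left(\left(E{\left(-4,2 \right)} - 4\right)^{2} \right)}} + \frac{x{\left(-1 \right)}}{r} = \frac{68}{12} - \frac{14}{1176} = 68 \cdot \frac{1}{12} - \frac{1}{84} = \frac{17}{3} - \frac{1}{84} = \frac{475}{84}$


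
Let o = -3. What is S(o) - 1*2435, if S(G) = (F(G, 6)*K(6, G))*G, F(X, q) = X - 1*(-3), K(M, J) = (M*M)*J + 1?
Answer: -2435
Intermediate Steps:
K(M, J) = 1 + J*M² (K(M, J) = M²*J + 1 = J*M² + 1 = 1 + J*M²)
F(X, q) = 3 + X (F(X, q) = X + 3 = 3 + X)
S(G) = G*(1 + 36*G)*(3 + G) (S(G) = ((3 + G)*(1 + G*6²))*G = ((3 + G)*(1 + G*36))*G = ((3 + G)*(1 + 36*G))*G = ((1 + 36*G)*(3 + G))*G = G*(1 + 36*G)*(3 + G))
S(o) - 1*2435 = -3*(1 + 36*(-3))*(3 - 3) - 1*2435 = -3*(1 - 108)*0 - 2435 = -3*(-107)*0 - 2435 = 0 - 2435 = -2435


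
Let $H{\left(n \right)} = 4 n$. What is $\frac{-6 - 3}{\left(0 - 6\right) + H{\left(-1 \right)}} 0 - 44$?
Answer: $-44$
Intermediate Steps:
$\frac{-6 - 3}{\left(0 - 6\right) + H{\left(-1 \right)}} 0 - 44 = \frac{-6 - 3}{\left(0 - 6\right) + 4 \left(-1\right)} 0 - 44 = - \frac{9}{\left(0 - 6\right) - 4} \cdot 0 - 44 = - \frac{9}{-6 - 4} \cdot 0 - 44 = - \frac{9}{-10} \cdot 0 - 44 = \left(-9\right) \left(- \frac{1}{10}\right) 0 - 44 = \frac{9}{10} \cdot 0 - 44 = 0 - 44 = -44$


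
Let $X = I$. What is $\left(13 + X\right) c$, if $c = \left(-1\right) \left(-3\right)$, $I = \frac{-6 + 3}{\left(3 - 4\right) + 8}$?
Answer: $\frac{264}{7} \approx 37.714$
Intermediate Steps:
$I = - \frac{3}{7}$ ($I = - \frac{3}{\left(3 - 4\right) + 8} = - \frac{3}{-1 + 8} = - \frac{3}{7} \approx -0.42857$)
$X = - \frac{3}{7} \approx -0.42857$
$c = 3$
$\left(13 + X\right) c = \left(13 - \frac{3}{7}\right) 3 = \frac{88}{7} \cdot 3 = \frac{264}{7}$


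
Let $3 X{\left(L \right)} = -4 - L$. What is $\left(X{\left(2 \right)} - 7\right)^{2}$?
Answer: $81$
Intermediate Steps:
$X{\left(L \right)} = - \frac{4}{3} - \frac{L}{3}$ ($X{\left(L \right)} = \frac{-4 - L}{3} = - \frac{4}{3} - \frac{L}{3}$)
$\left(X{\left(2 \right)} - 7\right)^{2} = \left(\left(- \frac{4}{3} - \frac{2}{3}\right) - 7\right)^{2} = \left(-2 - 7\right)^{2} = \left(-9\right)^{2} = 81$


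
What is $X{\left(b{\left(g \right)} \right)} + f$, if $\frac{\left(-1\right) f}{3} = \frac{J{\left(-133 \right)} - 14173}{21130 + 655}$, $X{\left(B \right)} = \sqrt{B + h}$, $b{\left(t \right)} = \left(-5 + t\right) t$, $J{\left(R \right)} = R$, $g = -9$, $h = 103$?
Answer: $\frac{42918}{21785} + \sqrt{229} \approx 17.103$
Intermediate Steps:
$b{\left(t \right)} = t \left(-5 + t\right)$
$X{\left(B \right)} = \sqrt{103 + B}$ ($X{\left(B \right)} = \sqrt{B + 103} = \sqrt{103 + B}$)
$f = \frac{42918}{21785}$ ($f = - 3 \frac{-133 - 14173}{21130 + 655} = - 3 \left(- \frac{14306}{21785}\right) = - 3 \left(\left(-14306\right) \frac{1}{21785}\right) = \left(-3\right) \left(- \frac{14306}{21785}\right) = \frac{42918}{21785} \approx 1.9701$)
$X{\left(b{\left(g \right)} \right)} + f = \sqrt{103 - 9 \left(-5 - 9\right)} + \frac{42918}{21785} = \sqrt{103 - -126} + \frac{42918}{21785} = \sqrt{103 + 126} + \frac{42918}{21785} = \sqrt{229} + \frac{42918}{21785} = \frac{42918}{21785} + \sqrt{229}$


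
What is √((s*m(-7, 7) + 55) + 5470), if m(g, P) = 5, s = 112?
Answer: √6085 ≈ 78.006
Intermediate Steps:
√((s*m(-7, 7) + 55) + 5470) = √((112*5 + 55) + 5470) = √((560 + 55) + 5470) = √(615 + 5470) = √6085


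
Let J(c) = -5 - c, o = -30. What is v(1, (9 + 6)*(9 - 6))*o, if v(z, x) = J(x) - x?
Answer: 2850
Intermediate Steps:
v(z, x) = -5 - 2*x (v(z, x) = (-5 - x) - x = -5 - 2*x)
v(1, (9 + 6)*(9 - 6))*o = (-5 - 2*(9 + 6)*(9 - 6))*(-30) = (-5 - 30*3)*(-30) = (-5 - 2*45)*(-30) = (-5 - 90)*(-30) = -95*(-30) = 2850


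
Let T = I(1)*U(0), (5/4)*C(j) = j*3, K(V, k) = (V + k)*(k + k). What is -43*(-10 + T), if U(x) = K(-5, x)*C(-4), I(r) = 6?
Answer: 430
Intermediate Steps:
K(V, k) = 2*k*(V + k) (K(V, k) = (V + k)*(2*k) = 2*k*(V + k))
C(j) = 12*j/5 (C(j) = 4*(j*3)/5 = 4*(3*j)/5 = 12*j/5)
U(x) = -96*x*(-5 + x)/5 (U(x) = (2*x*(-5 + x))*((12/5)*(-4)) = (2*x*(-5 + x))*(-48/5) = -96*x*(-5 + x)/5)
T = 0 (T = 6*((96/5)*0*(5 - 1*0)) = 6*((96/5)*0*(5 + 0)) = 6*((96/5)*0*5) = 6*0 = 0)
-43*(-10 + T) = -43*(-10 + 0) = -43*(-10) = 430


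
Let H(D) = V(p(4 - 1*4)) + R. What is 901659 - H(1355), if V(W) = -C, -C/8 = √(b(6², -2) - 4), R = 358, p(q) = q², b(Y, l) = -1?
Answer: 901301 - 8*I*√5 ≈ 9.013e+5 - 17.889*I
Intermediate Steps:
C = -8*I*√5 (C = -8*√(-1 - 4) = -8*I*√5 ≈ -17.889*I)
V(W) = 8*I*√5 (V(W) = -(-8)*I*√5 = 8*I*√5)
H(D) = 358 + 8*I*√5 (H(D) = 8*I*√5 + 358 = 358 + 8*I*√5)
901659 - H(1355) = 901659 - (358 + 8*I*√5) = 901659 + (-358 - 8*I*√5) = 901301 - 8*I*√5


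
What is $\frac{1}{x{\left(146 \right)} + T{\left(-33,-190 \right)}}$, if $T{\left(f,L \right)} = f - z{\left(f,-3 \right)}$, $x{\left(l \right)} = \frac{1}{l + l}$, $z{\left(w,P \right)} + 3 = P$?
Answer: $- \frac{292}{7883} \approx -0.037042$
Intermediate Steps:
$z{\left(w,P \right)} = -3 + P$
$x{\left(l \right)} = \frac{1}{2 l}$
$T{\left(f,L \right)} = 6 + f$ ($T{\left(f,L \right)} = f - \left(-3 - 3\right) = f - -6 = f + 6 = 6 + f$)
$\frac{1}{x{\left(146 \right)} + T{\left(-33,-190 \right)}} = \frac{1}{\frac{1}{2 \cdot 146} + \left(6 - 33\right)} = \frac{1}{\frac{1}{2} \cdot \frac{1}{146} - 27} = \frac{1}{\frac{1}{292} - 27} = \frac{1}{- \frac{7883}{292}} = - \frac{292}{7883}$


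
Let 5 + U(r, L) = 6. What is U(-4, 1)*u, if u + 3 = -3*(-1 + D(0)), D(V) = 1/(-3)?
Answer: 1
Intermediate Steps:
U(r, L) = 1 (U(r, L) = -5 + 6 = 1)
D(V) = -⅓ (D(V) = 1*(-⅓) = -⅓)
u = 1 (u = -3 - 3*(-1 - ⅓) = -3 - 3*(-4/3) = -3 + 4 = 1)
U(-4, 1)*u = 1*1 = 1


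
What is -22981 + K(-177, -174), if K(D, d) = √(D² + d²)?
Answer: -22981 + 111*√5 ≈ -22733.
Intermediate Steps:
-22981 + K(-177, -174) = -22981 + √((-177)² + (-174)²) = -22981 + √(31329 + 30276) = -22981 + √61605 = -22981 + 111*√5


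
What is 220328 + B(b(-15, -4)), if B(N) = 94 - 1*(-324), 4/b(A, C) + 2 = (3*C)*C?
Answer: 220746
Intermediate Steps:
b(A, C) = 4/(-2 + 3*C**2) (b(A, C) = 4/(-2 + (3*C)*C) = 4/(-2 + 3*C**2))
B(N) = 418 (B(N) = 94 + 324 = 418)
220328 + B(b(-15, -4)) = 220328 + 418 = 220746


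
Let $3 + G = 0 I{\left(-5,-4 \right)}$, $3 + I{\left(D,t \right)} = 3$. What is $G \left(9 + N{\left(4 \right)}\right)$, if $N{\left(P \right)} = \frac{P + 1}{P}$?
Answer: $- \frac{123}{4} \approx -30.75$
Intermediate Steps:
$I{\left(D,t \right)} = 0$ ($I{\left(D,t \right)} = -3 + 3 = 0$)
$N{\left(P \right)} = \frac{1 + P}{P}$
$G = -3$ ($G = -3 + 0 \cdot 0 = -3 + 0 = -3$)
$G \left(9 + N{\left(4 \right)}\right) = - 3 \left(9 + \frac{1 + 4}{4}\right) = - 3 \left(9 + \frac{1}{4} \cdot 5\right) = - 3 \left(9 + \frac{5}{4}\right) = \left(-3\right) \frac{41}{4} = - \frac{123}{4}$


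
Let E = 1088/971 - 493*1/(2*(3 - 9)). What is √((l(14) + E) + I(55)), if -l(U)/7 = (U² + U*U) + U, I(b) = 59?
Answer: I*√93028860141/5826 ≈ 52.353*I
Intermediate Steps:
l(U) = -14*U² - 7*U (l(U) = -7*((U² + U*U) + U) = -7*((U² + U²) + U) = -7*(2*U² + U) = -7*(U + 2*U²) = -14*U² - 7*U)
E = 491759/11652 (E = 1088*(1/971) - 493/(2*(-6)) = 1088/971 - 493/(-12) = 1088/971 - 493*(-1/12) = 1088/971 + 493/12 = 491759/11652 ≈ 42.204)
√((l(14) + E) + I(55)) = √((-7*14*(1 + 2*14) + 491759/11652) + 59) = √((-7*14*(1 + 28) + 491759/11652) + 59) = √((-7*14*29 + 491759/11652) + 59) = √((-2842 + 491759/11652) + 59) = √(-32623225/11652 + 59) = √(-31935757/11652) = I*√93028860141/5826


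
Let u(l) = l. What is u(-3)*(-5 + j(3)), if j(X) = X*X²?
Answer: -66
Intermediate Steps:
j(X) = X³
u(-3)*(-5 + j(3)) = -3*(-5 + 3³) = -3*(-5 + 27) = -3*22 = -66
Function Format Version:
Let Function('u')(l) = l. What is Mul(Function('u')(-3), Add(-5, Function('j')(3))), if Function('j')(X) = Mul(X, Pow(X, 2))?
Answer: -66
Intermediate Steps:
Function('j')(X) = Pow(X, 3)
Mul(Function('u')(-3), Add(-5, Function('j')(3))) = Mul(-3, Add(-5, Pow(3, 3))) = Mul(-3, Add(-5, 27)) = Mul(-3, 22) = -66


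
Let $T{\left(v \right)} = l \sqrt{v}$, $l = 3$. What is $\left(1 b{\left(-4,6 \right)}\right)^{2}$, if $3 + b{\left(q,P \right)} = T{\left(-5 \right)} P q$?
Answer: $-25911 + 432 i \sqrt{5} \approx -25911.0 + 965.98 i$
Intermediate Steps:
$T{\left(v \right)} = 3 \sqrt{v}$
$b{\left(q,P \right)} = -3 + 3 i P q \sqrt{5}$ ($b{\left(q,P \right)} = -3 + 3 \sqrt{-5} P q = -3 + 3 i \sqrt{5} P q = -3 + 3 i P \sqrt{5} q = -3 + 3 i P q \sqrt{5}$)
$\left(1 b{\left(-4,6 \right)}\right)^{2} = \left(1 \left(-3 + 3 i 6 \left(-4\right) \sqrt{5}\right)\right)^{2} = \left(1 \left(-3 - 72 i \sqrt{5}\right)\right)^{2} = \left(-3 - 72 i \sqrt{5}\right)^{2}$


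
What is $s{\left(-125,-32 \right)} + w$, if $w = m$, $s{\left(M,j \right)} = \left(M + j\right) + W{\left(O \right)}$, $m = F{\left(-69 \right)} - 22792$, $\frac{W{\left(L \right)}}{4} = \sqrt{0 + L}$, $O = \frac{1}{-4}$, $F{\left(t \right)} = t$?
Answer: $-23018 + 2 i \approx -23018.0 + 2.0 i$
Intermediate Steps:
$O = - \frac{1}{4} \approx -0.25$
$W{\left(L \right)} = 4 \sqrt{L}$ ($W{\left(L \right)} = 4 \sqrt{0 + L} = 4 \sqrt{L}$)
$m = -22861$ ($m = -69 - 22792 = -22861$)
$s{\left(M,j \right)} = M + j + 2 i$ ($s{\left(M,j \right)} = \left(M + j\right) + 4 \sqrt{- \frac{1}{4}} = \left(M + j\right) + 4 \frac{i}{2} = \left(M + j\right) + 2 i = M + j + 2 i$)
$w = -22861$
$s{\left(-125,-32 \right)} + w = \left(-125 - 32 + 2 i\right) - 22861 = \left(-157 + 2 i\right) - 22861 = -23018 + 2 i$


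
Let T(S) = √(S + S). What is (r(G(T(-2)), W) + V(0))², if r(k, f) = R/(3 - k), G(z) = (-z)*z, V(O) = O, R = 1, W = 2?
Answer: 1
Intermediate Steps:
T(S) = √2*√S (T(S) = √(2*S) = √2*√S)
G(z) = -z²
r(k, f) = 1/(3 - k)
(r(G(T(-2)), W) + V(0))² = (-1/(-3 - (√2*√(-2))²) + 0)² = (-1/(-3 - (√2*(I*√2))²) + 0)² = (-1/(-3 - (2*I)²) + 0)² = (-1/(-3 - 1*(-4)) + 0)² = (-1/(-3 + 4) + 0)² = (-1/1 + 0)² = (-1*1 + 0)² = (-1 + 0)² = (-1)² = 1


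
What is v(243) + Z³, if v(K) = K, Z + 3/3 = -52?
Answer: -148634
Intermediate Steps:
Z = -53 (Z = -1 - 52 = -53)
v(243) + Z³ = 243 + (-53)³ = 243 - 148877 = -148634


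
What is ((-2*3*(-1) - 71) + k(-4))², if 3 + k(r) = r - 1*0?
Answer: 5184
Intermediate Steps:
k(r) = -3 + r (k(r) = -3 + (r - 1*0) = -3 + (r + 0) = -3 + r)
((-2*3*(-1) - 71) + k(-4))² = ((-2*3*(-1) - 71) + (-3 - 4))² = ((-6*(-1) - 71) - 7)² = ((6 - 71) - 7)² = (-65 - 7)² = (-72)² = 5184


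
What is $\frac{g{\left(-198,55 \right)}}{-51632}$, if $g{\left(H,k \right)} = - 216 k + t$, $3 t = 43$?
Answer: $\frac{35597}{154896} \approx 0.22981$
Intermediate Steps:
$t = \frac{43}{3}$ ($t = \frac{1}{3} \cdot 43 = \frac{43}{3} \approx 14.333$)
$g{\left(H,k \right)} = \frac{43}{3} - 216 k$ ($g{\left(H,k \right)} = - 216 k + \frac{43}{3} = \frac{43}{3} - 216 k$)
$\frac{g{\left(-198,55 \right)}}{-51632} = \frac{\frac{43}{3} - 11880}{-51632} = \left(\frac{43}{3} - 11880\right) \left(- \frac{1}{51632}\right) = \left(- \frac{35597}{3}\right) \left(- \frac{1}{51632}\right) = \frac{35597}{154896}$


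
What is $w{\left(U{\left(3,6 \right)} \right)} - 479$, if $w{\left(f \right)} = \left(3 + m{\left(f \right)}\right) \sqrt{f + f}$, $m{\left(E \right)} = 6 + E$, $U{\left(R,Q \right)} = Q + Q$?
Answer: $-479 + 42 \sqrt{6} \approx -376.12$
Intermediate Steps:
$U{\left(R,Q \right)} = 2 Q$
$w{\left(f \right)} = \sqrt{2} \sqrt{f} \left(9 + f\right)$ ($w{\left(f \right)} = \left(3 + \left(6 + f\right)\right) \sqrt{f + f} = \left(9 + f\right) \sqrt{2 f} = \left(9 + f\right) \sqrt{2} \sqrt{f} = \sqrt{2} \sqrt{f} \left(9 + f\right)$)
$w{\left(U{\left(3,6 \right)} \right)} - 479 = \sqrt{2} \sqrt{2 \cdot 6} \left(9 + 2 \cdot 6\right) - 479 = \sqrt{2} \sqrt{12} \left(9 + 12\right) - 479 = \sqrt{2} \cdot 2 \sqrt{3} \cdot 21 - 479 = 42 \sqrt{6} - 479 = -479 + 42 \sqrt{6}$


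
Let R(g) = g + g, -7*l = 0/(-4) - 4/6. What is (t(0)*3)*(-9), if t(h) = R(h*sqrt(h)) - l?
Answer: 18/7 ≈ 2.5714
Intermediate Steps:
l = 2/21 (l = -(0/(-4) - 4/6)/7 = -(0*(-1/4) - 4*1/6)/7 = -(0 - 2/3)/7 = -1/7*(-2/3) = 2/21 ≈ 0.095238)
R(g) = 2*g
t(h) = -2/21 + 2*h**(3/2) (t(h) = 2*(h*sqrt(h)) - 1*2/21 = 2*h**(3/2) - 2/21 = -2/21 + 2*h**(3/2))
(t(0)*3)*(-9) = ((-2/21 + 2*0**(3/2))*3)*(-9) = ((-2/21 + 2*0)*3)*(-9) = ((-2/21 + 0)*3)*(-9) = -2/21*3*(-9) = -2/7*(-9) = 18/7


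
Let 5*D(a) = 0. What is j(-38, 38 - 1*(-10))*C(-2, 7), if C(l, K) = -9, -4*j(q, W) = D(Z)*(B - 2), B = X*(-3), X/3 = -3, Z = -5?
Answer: 0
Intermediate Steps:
X = -9 (X = 3*(-3) = -9)
D(a) = 0 (D(a) = (⅕)*0 = 0)
B = 27 (B = -9*(-3) = 27)
j(q, W) = 0 (j(q, W) = -0*(27 - 2) = -0*25 = -¼*0 = 0)
j(-38, 38 - 1*(-10))*C(-2, 7) = 0*(-9) = 0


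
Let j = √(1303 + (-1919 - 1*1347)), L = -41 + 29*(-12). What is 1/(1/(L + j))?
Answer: -389 + I*√1963 ≈ -389.0 + 44.306*I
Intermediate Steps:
L = -389 (L = -41 - 348 = -389)
j = I*√1963 (j = √(1303 + (-1919 - 1347)) = √(1303 - 3266) = √(-1963) = I*√1963 ≈ 44.306*I)
1/(1/(L + j)) = 1/(1/(-389 + I*√1963)) = -389 + I*√1963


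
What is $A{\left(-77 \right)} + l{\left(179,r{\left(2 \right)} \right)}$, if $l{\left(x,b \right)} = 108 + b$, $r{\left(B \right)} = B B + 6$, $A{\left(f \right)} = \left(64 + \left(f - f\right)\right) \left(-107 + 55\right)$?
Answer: $-3210$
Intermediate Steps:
$A{\left(f \right)} = -3328$ ($A{\left(f \right)} = \left(64 + 0\right) \left(-52\right) = 64 \left(-52\right) = -3328$)
$r{\left(B \right)} = 6 + B^{2}$ ($r{\left(B \right)} = B^{2} + 6 = 6 + B^{2}$)
$A{\left(-77 \right)} + l{\left(179,r{\left(2 \right)} \right)} = -3328 + \left(108 + \left(6 + 2^{2}\right)\right) = -3328 + \left(108 + \left(6 + 4\right)\right) = -3328 + \left(108 + 10\right) = -3328 + 118 = -3210$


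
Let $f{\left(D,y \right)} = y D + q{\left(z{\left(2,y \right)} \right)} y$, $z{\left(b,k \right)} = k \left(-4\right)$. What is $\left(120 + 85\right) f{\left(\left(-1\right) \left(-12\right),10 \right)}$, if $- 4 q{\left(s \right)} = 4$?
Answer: $22550$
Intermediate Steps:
$z{\left(b,k \right)} = - 4 k$
$q{\left(s \right)} = -1$ ($q{\left(s \right)} = \left(- \frac{1}{4}\right) 4 = -1$)
$f{\left(D,y \right)} = - y + D y$ ($f{\left(D,y \right)} = y D - y = D y - y = - y + D y$)
$\left(120 + 85\right) f{\left(\left(-1\right) \left(-12\right),10 \right)} = \left(120 + 85\right) 10 \left(-1 - -12\right) = 205 \cdot 10 \left(-1 + 12\right) = 205 \cdot 10 \cdot 11 = 205 \cdot 110 = 22550$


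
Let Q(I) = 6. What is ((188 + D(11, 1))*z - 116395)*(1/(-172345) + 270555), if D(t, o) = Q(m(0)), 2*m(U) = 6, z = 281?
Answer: -2885436864012594/172345 ≈ -1.6742e+10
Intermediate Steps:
m(U) = 3 (m(U) = (1/2)*6 = 3)
D(t, o) = 6
((188 + D(11, 1))*z - 116395)*(1/(-172345) + 270555) = ((188 + 6)*281 - 116395)*(1/(-172345) + 270555) = (194*281 - 116395)*(-1/172345 + 270555) = (54514 - 116395)*(46628801474/172345) = -61881*46628801474/172345 = -2885436864012594/172345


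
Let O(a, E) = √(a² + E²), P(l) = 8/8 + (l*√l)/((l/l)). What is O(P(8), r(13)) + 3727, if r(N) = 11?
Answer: 3727 + √(634 + 32*√2) ≈ 3753.1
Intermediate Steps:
P(l) = 1 + l^(3/2) (P(l) = 8*(⅛) + l^(3/2)/1 = 1 + l^(3/2)*1 = 1 + l^(3/2))
O(a, E) = √(E² + a²)
O(P(8), r(13)) + 3727 = √(11² + (1 + 8^(3/2))²) + 3727 = √(121 + (1 + 16*√2)²) + 3727 = 3727 + √(121 + (1 + 16*√2)²)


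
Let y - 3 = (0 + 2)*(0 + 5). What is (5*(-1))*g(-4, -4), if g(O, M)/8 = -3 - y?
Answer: 640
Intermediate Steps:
y = 13 (y = 3 + (0 + 2)*(0 + 5) = 3 + 2*5 = 3 + 10 = 13)
g(O, M) = -128 (g(O, M) = 8*(-3 - 1*13) = 8*(-3 - 13) = 8*(-16) = -128)
(5*(-1))*g(-4, -4) = (5*(-1))*(-128) = -5*(-128) = 640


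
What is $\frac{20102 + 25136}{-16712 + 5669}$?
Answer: $- \frac{45238}{11043} \approx -4.0965$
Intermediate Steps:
$\frac{20102 + 25136}{-16712 + 5669} = \frac{45238}{-11043} = 45238 \left(- \frac{1}{11043}\right) = - \frac{45238}{11043}$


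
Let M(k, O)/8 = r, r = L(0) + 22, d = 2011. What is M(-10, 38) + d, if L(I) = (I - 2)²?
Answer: 2219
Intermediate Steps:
L(I) = (-2 + I)²
r = 26 (r = (-2 + 0)² + 22 = (-2)² + 22 = 4 + 22 = 26)
M(k, O) = 208 (M(k, O) = 8*26 = 208)
M(-10, 38) + d = 208 + 2011 = 2219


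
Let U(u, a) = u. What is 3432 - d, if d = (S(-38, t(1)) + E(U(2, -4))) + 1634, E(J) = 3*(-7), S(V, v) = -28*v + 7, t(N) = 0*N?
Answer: 1812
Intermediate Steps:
t(N) = 0
S(V, v) = 7 - 28*v
E(J) = -21
d = 1620 (d = ((7 - 28*0) - 21) + 1634 = ((7 + 0) - 21) + 1634 = (7 - 21) + 1634 = -14 + 1634 = 1620)
3432 - d = 3432 - 1*1620 = 3432 - 1620 = 1812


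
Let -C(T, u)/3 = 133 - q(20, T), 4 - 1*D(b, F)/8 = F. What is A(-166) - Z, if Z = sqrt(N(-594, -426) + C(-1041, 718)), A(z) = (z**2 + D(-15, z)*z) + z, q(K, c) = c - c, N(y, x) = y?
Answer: -198370 - I*sqrt(993) ≈ -1.9837e+5 - 31.512*I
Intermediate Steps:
D(b, F) = 32 - 8*F
q(K, c) = 0
C(T, u) = -399 (C(T, u) = -3*(133 - 1*0) = -3*(133 + 0) = -3*133 = -399)
A(z) = z + z**2 + z*(32 - 8*z) (A(z) = (z**2 + (32 - 8*z)*z) + z = (z**2 + z*(32 - 8*z)) + z = z + z**2 + z*(32 - 8*z))
Z = I*sqrt(993) (Z = sqrt(-594 - 399) = sqrt(-993) = I*sqrt(993) ≈ 31.512*I)
A(-166) - Z = -166*(33 - 7*(-166)) - I*sqrt(993) = -166*(33 + 1162) - I*sqrt(993) = -166*1195 - I*sqrt(993) = -198370 - I*sqrt(993)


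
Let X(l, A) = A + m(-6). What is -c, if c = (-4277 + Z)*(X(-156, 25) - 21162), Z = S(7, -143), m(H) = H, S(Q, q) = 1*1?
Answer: -90407468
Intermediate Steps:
S(Q, q) = 1
Z = 1
X(l, A) = -6 + A (X(l, A) = A - 6 = -6 + A)
c = 90407468 (c = (-4277 + 1)*((-6 + 25) - 21162) = -4276*(19 - 21162) = -4276*(-21143) = 90407468)
-c = -1*90407468 = -90407468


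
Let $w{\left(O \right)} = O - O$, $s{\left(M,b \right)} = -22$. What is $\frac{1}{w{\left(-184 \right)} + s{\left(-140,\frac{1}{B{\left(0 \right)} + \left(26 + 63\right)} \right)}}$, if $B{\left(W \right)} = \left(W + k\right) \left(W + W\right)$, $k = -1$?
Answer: $- \frac{1}{22} \approx -0.045455$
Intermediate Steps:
$B{\left(W \right)} = 2 W \left(-1 + W\right)$ ($B{\left(W \right)} = \left(W - 1\right) \left(W + W\right) = \left(-1 + W\right) 2 W = 2 W \left(-1 + W\right)$)
$w{\left(O \right)} = 0$
$\frac{1}{w{\left(-184 \right)} + s{\left(-140,\frac{1}{B{\left(0 \right)} + \left(26 + 63\right)} \right)}} = \frac{1}{0 - 22} = \frac{1}{-22} = - \frac{1}{22}$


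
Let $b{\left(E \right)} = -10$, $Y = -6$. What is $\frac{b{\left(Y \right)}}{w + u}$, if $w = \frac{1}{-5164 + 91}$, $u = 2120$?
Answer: $- \frac{50730}{10754759} \approx -0.004717$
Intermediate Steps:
$w = - \frac{1}{5073}$ ($w = \frac{1}{-5073} = - \frac{1}{5073} \approx -0.00019712$)
$\frac{b{\left(Y \right)}}{w + u} = - \frac{10}{- \frac{1}{5073} + 2120} = - \frac{10}{\frac{10754759}{5073}} = \left(-10\right) \frac{5073}{10754759} = - \frac{50730}{10754759}$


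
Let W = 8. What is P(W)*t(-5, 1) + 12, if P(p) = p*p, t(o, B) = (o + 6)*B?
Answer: 76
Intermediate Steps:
t(o, B) = B*(6 + o) (t(o, B) = (6 + o)*B = B*(6 + o))
P(p) = p²
P(W)*t(-5, 1) + 12 = 8²*(1*(6 - 5)) + 12 = 64*(1*1) + 12 = 64*1 + 12 = 64 + 12 = 76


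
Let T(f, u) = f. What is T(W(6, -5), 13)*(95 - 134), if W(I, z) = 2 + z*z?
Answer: -1053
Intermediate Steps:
W(I, z) = 2 + z²
T(W(6, -5), 13)*(95 - 134) = (2 + (-5)²)*(95 - 134) = (2 + 25)*(-39) = 27*(-39) = -1053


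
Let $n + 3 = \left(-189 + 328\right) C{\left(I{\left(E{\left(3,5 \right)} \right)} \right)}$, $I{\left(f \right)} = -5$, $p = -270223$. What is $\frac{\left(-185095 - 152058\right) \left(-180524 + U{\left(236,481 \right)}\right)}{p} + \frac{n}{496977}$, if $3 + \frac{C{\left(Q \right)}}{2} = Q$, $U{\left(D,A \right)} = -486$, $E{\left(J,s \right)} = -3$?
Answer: $- \frac{30329545027712431}{134294615871} \approx -2.2584 \cdot 10^{5}$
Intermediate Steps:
$C{\left(Q \right)} = -6 + 2 Q$
$n = -2227$ ($n = -3 + \left(-189 + 328\right) \left(-6 + 2 \left(-5\right)\right) = -3 + 139 \left(-6 - 10\right) = -3 + 139 \left(-16\right) = -3 - 2224 = -2227$)
$\frac{\left(-185095 - 152058\right) \left(-180524 + U{\left(236,481 \right)}\right)}{p} + \frac{n}{496977} = \frac{\left(-185095 - 152058\right) \left(-180524 - 486\right)}{-270223} - \frac{2227}{496977} = \left(-337153\right) \left(-181010\right) \left(- \frac{1}{270223}\right) - \frac{2227}{496977} = 61028064530 \left(- \frac{1}{270223}\right) - \frac{2227}{496977} = - \frac{61028064530}{270223} - \frac{2227}{496977} = - \frac{30329545027712431}{134294615871}$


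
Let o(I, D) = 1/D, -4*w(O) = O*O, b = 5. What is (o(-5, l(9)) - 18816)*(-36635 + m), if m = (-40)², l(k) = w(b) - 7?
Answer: 34938723820/53 ≈ 6.5922e+8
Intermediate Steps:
w(O) = -O²/4 (w(O) = -O*O/4 = -O²/4)
l(k) = -53/4 (l(k) = -¼*5² - 7 = -¼*25 - 7 = -25/4 - 7 = -53/4)
m = 1600
(o(-5, l(9)) - 18816)*(-36635 + m) = (1/(-53/4) - 18816)*(-36635 + 1600) = (-4/53 - 18816)*(-35035) = -997252/53*(-35035) = 34938723820/53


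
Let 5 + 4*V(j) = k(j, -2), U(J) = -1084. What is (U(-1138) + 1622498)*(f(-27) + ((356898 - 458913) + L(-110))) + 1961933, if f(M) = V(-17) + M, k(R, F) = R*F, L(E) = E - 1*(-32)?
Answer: -331130160991/2 ≈ -1.6557e+11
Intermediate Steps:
L(E) = 32 + E (L(E) = E + 32 = 32 + E)
k(R, F) = F*R
V(j) = -5/4 - j/2 (V(j) = -5/4 + (-2*j)/4 = -5/4 - j/2)
f(M) = 29/4 + M (f(M) = (-5/4 - 1/2*(-17)) + M = (-5/4 + 17/2) + M = 29/4 + M)
(U(-1138) + 1622498)*(f(-27) + ((356898 - 458913) + L(-110))) + 1961933 = (-1084 + 1622498)*((29/4 - 27) + ((356898 - 458913) + (32 - 110))) + 1961933 = 1621414*(-79/4 + (-102015 - 78)) + 1961933 = 1621414*(-79/4 - 102093) + 1961933 = 1621414*(-408451/4) + 1961933 = -331134084857/2 + 1961933 = -331130160991/2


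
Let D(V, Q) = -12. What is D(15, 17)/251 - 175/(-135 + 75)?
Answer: 8641/3012 ≈ 2.8689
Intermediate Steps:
D(15, 17)/251 - 175/(-135 + 75) = -12/251 - 175/(-135 + 75) = -12*1/251 - 175/(-60) = -12/251 - 175*(-1/60) = -12/251 + 35/12 = 8641/3012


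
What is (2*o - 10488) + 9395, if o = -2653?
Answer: -6399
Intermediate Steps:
(2*o - 10488) + 9395 = (2*(-2653) - 10488) + 9395 = (-5306 - 10488) + 9395 = -15794 + 9395 = -6399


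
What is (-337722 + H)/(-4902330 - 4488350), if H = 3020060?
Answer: -1341169/4695340 ≈ -0.28564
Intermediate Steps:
(-337722 + H)/(-4902330 - 4488350) = (-337722 + 3020060)/(-4902330 - 4488350) = 2682338/(-9390680) = 2682338*(-1/9390680) = -1341169/4695340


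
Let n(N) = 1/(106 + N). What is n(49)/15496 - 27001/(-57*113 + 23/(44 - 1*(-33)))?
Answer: 37266372841/8889357880 ≈ 4.1922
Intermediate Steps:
n(49)/15496 - 27001/(-57*113 + 23/(44 - 1*(-33))) = 1/((106 + 49)*15496) - 27001/(-57*113 + 23/(44 - 1*(-33))) = (1/15496)/155 - 27001/(-6441 + 23/(44 + 33)) = (1/155)*(1/15496) - 27001/(-6441 + 23/77) = 1/2401880 - 27001/(-6441 + 23*(1/77)) = 1/2401880 - 27001/(-6441 + 23/77) = 1/2401880 - 27001/(-495934/77) = 1/2401880 - 27001*(-77/495934) = 1/2401880 + 31031/7402 = 37266372841/8889357880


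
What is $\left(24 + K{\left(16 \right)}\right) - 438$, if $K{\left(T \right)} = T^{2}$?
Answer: $-158$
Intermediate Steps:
$\left(24 + K{\left(16 \right)}\right) - 438 = \left(24 + 16^{2}\right) - 438 = \left(24 + 256\right) - 438 = 280 - 438 = -158$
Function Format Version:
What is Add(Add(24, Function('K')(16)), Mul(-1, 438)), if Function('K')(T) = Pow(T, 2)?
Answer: -158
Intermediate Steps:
Add(Add(24, Function('K')(16)), Mul(-1, 438)) = Add(Add(24, Pow(16, 2)), Mul(-1, 438)) = Add(Add(24, 256), -438) = Add(280, -438) = -158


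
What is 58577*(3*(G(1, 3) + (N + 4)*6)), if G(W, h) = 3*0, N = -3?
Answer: 1054386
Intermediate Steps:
G(W, h) = 0
58577*(3*(G(1, 3) + (N + 4)*6)) = 58577*(3*(0 + (-3 + 4)*6)) = 58577*(3*(0 + 1*6)) = 58577*(3*(0 + 6)) = 58577*(3*6) = 58577*18 = 1054386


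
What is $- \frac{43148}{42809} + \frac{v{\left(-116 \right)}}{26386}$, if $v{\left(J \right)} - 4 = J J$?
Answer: $- \frac{281146994}{564779137} \approx -0.4978$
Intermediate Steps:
$v{\left(J \right)} = 4 + J^{2}$ ($v{\left(J \right)} = 4 + J J = 4 + J^{2}$)
$- \frac{43148}{42809} + \frac{v{\left(-116 \right)}}{26386} = - \frac{43148}{42809} + \frac{4 + \left(-116\right)^{2}}{26386} = \left(-43148\right) \frac{1}{42809} + \left(4 + 13456\right) \frac{1}{26386} = - \frac{43148}{42809} + 13460 \cdot \frac{1}{26386} = - \frac{43148}{42809} + \frac{6730}{13193} = - \frac{281146994}{564779137}$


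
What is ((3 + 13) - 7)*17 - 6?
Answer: 147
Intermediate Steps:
((3 + 13) - 7)*17 - 6 = (16 - 7)*17 - 6 = 9*17 - 6 = 153 - 6 = 147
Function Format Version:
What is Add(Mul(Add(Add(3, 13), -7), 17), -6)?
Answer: 147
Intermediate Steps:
Add(Mul(Add(Add(3, 13), -7), 17), -6) = Add(Mul(Add(16, -7), 17), -6) = Add(Mul(9, 17), -6) = Add(153, -6) = 147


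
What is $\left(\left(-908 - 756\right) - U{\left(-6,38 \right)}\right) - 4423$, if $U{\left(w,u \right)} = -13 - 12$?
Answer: $-6062$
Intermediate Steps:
$U{\left(w,u \right)} = -25$ ($U{\left(w,u \right)} = -13 - 12 = -25$)
$\left(\left(-908 - 756\right) - U{\left(-6,38 \right)}\right) - 4423 = \left(\left(-908 - 756\right) - -25\right) - 4423 = \left(-1664 + 25\right) - 4423 = -1639 - 4423 = -6062$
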